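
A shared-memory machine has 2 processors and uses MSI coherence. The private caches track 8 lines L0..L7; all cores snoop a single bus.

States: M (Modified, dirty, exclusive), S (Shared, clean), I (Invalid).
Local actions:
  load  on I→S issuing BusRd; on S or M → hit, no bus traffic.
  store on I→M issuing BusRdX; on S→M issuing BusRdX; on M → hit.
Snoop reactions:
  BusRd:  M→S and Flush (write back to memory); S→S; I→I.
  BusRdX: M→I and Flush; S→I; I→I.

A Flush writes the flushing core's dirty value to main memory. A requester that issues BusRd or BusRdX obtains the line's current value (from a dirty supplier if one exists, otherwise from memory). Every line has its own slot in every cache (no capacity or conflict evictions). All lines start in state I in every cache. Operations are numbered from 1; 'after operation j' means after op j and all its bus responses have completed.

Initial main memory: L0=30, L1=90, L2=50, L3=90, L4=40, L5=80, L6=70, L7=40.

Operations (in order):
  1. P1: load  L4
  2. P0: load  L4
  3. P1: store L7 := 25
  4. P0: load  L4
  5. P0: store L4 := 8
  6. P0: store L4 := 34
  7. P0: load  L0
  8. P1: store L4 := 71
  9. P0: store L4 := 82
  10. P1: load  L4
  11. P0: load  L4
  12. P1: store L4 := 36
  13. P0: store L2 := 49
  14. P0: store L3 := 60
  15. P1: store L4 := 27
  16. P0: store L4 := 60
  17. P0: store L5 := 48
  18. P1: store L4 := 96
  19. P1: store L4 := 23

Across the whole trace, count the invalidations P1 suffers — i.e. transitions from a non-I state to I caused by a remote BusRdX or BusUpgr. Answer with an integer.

1. P1: load  L4  bus=[BusRd]  L4: P0=I P1=S  mem[L4]=40
2. P0: load  L4  bus=[BusRd]  L4: P0=S P1=S  mem[L4]=40
3. P1: store L7 := 25  bus=[BusRdX]  L7: P0=I P1=M  mem[L7]=40
4. P0: load  L4  bus=[-]  L4: P0=S P1=S  mem[L4]=40
5. P0: store L4 := 8  bus=[BusRdX]  L4: P0=M P1=I  mem[L4]=40
6. P0: store L4 := 34  bus=[-]  L4: P0=M P1=I  mem[L4]=40
7. P0: load  L0  bus=[BusRd]  L0: P0=S P1=I  mem[L0]=30
8. P1: store L4 := 71  bus=[BusRdX,Flush]  L4: P0=I P1=M  mem[L4]=34
9. P0: store L4 := 82  bus=[BusRdX,Flush]  L4: P0=M P1=I  mem[L4]=71
10. P1: load  L4  bus=[BusRd,Flush]  L4: P0=S P1=S  mem[L4]=82
11. P0: load  L4  bus=[-]  L4: P0=S P1=S  mem[L4]=82
12. P1: store L4 := 36  bus=[BusRdX]  L4: P0=I P1=M  mem[L4]=82
13. P0: store L2 := 49  bus=[BusRdX]  L2: P0=M P1=I  mem[L2]=50
14. P0: store L3 := 60  bus=[BusRdX]  L3: P0=M P1=I  mem[L3]=90
15. P1: store L4 := 27  bus=[-]  L4: P0=I P1=M  mem[L4]=82
16. P0: store L4 := 60  bus=[BusRdX,Flush]  L4: P0=M P1=I  mem[L4]=27
17. P0: store L5 := 48  bus=[BusRdX]  L5: P0=M P1=I  mem[L5]=80
18. P1: store L4 := 96  bus=[BusRdX,Flush]  L4: P0=I P1=M  mem[L4]=60
19. P1: store L4 := 23  bus=[-]  L4: P0=I P1=M  mem[L4]=60

invalidations = 3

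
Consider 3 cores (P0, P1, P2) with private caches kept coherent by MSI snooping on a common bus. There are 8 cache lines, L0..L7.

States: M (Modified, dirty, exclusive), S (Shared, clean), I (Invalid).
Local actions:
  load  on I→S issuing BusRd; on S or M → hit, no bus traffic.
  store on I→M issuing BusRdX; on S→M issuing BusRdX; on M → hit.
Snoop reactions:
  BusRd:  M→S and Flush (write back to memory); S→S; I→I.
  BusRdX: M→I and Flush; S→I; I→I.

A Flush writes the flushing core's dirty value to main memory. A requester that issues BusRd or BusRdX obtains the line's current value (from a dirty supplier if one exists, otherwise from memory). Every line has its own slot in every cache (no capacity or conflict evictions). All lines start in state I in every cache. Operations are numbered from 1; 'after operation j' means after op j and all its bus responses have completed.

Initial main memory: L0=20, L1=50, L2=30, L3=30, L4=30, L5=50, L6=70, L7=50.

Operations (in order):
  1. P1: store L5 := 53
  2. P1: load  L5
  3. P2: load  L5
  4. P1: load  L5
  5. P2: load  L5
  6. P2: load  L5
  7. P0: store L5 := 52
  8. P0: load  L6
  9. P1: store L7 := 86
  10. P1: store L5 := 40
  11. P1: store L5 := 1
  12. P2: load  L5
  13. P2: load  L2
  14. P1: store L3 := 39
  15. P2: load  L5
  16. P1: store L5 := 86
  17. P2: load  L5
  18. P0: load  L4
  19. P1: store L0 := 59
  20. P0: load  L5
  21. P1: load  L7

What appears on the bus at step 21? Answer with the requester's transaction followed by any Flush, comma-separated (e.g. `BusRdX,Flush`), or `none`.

1. P1: store L5 := 53  bus=[BusRdX]  L5: P0=I P1=M P2=I  mem[L5]=50
2. P1: load  L5  bus=[-]  L5: P0=I P1=M P2=I  mem[L5]=50
3. P2: load  L5  bus=[BusRd,Flush]  L5: P0=I P1=S P2=S  mem[L5]=53
4. P1: load  L5  bus=[-]  L5: P0=I P1=S P2=S  mem[L5]=53
5. P2: load  L5  bus=[-]  L5: P0=I P1=S P2=S  mem[L5]=53
6. P2: load  L5  bus=[-]  L5: P0=I P1=S P2=S  mem[L5]=53
7. P0: store L5 := 52  bus=[BusRdX]  L5: P0=M P1=I P2=I  mem[L5]=53
8. P0: load  L6  bus=[BusRd]  L6: P0=S P1=I P2=I  mem[L6]=70
9. P1: store L7 := 86  bus=[BusRdX]  L7: P0=I P1=M P2=I  mem[L7]=50
10. P1: store L5 := 40  bus=[BusRdX,Flush]  L5: P0=I P1=M P2=I  mem[L5]=52
11. P1: store L5 := 1  bus=[-]  L5: P0=I P1=M P2=I  mem[L5]=52
12. P2: load  L5  bus=[BusRd,Flush]  L5: P0=I P1=S P2=S  mem[L5]=1
13. P2: load  L2  bus=[BusRd]  L2: P0=I P1=I P2=S  mem[L2]=30
14. P1: store L3 := 39  bus=[BusRdX]  L3: P0=I P1=M P2=I  mem[L3]=30
15. P2: load  L5  bus=[-]  L5: P0=I P1=S P2=S  mem[L5]=1
16. P1: store L5 := 86  bus=[BusRdX]  L5: P0=I P1=M P2=I  mem[L5]=1
17. P2: load  L5  bus=[BusRd,Flush]  L5: P0=I P1=S P2=S  mem[L5]=86
18. P0: load  L4  bus=[BusRd]  L4: P0=S P1=I P2=I  mem[L4]=30
19. P1: store L0 := 59  bus=[BusRdX]  L0: P0=I P1=M P2=I  mem[L0]=20
20. P0: load  L5  bus=[BusRd]  L5: P0=S P1=S P2=S  mem[L5]=86
21. P1: load  L7  bus=[-]  L7: P0=I P1=M P2=I  mem[L7]=50

bus = none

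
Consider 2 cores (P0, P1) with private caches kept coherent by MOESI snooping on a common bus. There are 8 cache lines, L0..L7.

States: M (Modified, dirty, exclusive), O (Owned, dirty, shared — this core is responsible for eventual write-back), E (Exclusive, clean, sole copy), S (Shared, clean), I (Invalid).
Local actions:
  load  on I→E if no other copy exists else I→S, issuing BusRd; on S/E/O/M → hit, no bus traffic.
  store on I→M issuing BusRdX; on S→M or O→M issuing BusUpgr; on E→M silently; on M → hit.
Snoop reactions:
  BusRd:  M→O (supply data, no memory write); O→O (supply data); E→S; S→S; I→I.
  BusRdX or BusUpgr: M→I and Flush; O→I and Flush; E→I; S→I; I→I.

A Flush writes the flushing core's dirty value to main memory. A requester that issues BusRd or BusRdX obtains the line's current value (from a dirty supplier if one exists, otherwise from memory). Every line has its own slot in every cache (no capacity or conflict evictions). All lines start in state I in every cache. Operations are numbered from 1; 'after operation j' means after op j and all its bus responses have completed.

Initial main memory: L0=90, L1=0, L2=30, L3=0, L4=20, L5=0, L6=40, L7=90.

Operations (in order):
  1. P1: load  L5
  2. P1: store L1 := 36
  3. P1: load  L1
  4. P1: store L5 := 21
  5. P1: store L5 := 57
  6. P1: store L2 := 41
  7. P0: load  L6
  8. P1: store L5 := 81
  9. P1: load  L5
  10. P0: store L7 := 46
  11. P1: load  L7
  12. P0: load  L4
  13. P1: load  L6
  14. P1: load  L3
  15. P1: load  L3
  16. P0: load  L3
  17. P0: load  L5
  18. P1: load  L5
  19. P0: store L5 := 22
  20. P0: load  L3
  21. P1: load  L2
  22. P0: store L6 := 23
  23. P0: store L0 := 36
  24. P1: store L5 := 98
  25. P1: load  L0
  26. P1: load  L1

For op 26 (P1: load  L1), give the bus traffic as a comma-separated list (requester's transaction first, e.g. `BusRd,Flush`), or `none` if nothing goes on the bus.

1. P1: load  L5  bus=[BusRd]  L5: P0=I P1=E  mem[L5]=0
2. P1: store L1 := 36  bus=[BusRdX]  L1: P0=I P1=M  mem[L1]=0
3. P1: load  L1  bus=[-]  L1: P0=I P1=M  mem[L1]=0
4. P1: store L5 := 21  bus=[-]  L5: P0=I P1=M  mem[L5]=0
5. P1: store L5 := 57  bus=[-]  L5: P0=I P1=M  mem[L5]=0
6. P1: store L2 := 41  bus=[BusRdX]  L2: P0=I P1=M  mem[L2]=30
7. P0: load  L6  bus=[BusRd]  L6: P0=E P1=I  mem[L6]=40
8. P1: store L5 := 81  bus=[-]  L5: P0=I P1=M  mem[L5]=0
9. P1: load  L5  bus=[-]  L5: P0=I P1=M  mem[L5]=0
10. P0: store L7 := 46  bus=[BusRdX]  L7: P0=M P1=I  mem[L7]=90
11. P1: load  L7  bus=[BusRd]  L7: P0=O P1=S  mem[L7]=90
12. P0: load  L4  bus=[BusRd]  L4: P0=E P1=I  mem[L4]=20
13. P1: load  L6  bus=[BusRd]  L6: P0=S P1=S  mem[L6]=40
14. P1: load  L3  bus=[BusRd]  L3: P0=I P1=E  mem[L3]=0
15. P1: load  L3  bus=[-]  L3: P0=I P1=E  mem[L3]=0
16. P0: load  L3  bus=[BusRd]  L3: P0=S P1=S  mem[L3]=0
17. P0: load  L5  bus=[BusRd]  L5: P0=S P1=O  mem[L5]=0
18. P1: load  L5  bus=[-]  L5: P0=S P1=O  mem[L5]=0
19. P0: store L5 := 22  bus=[BusUpgr,Flush]  L5: P0=M P1=I  mem[L5]=81
20. P0: load  L3  bus=[-]  L3: P0=S P1=S  mem[L3]=0
21. P1: load  L2  bus=[-]  L2: P0=I P1=M  mem[L2]=30
22. P0: store L6 := 23  bus=[BusUpgr]  L6: P0=M P1=I  mem[L6]=40
23. P0: store L0 := 36  bus=[BusRdX]  L0: P0=M P1=I  mem[L0]=90
24. P1: store L5 := 98  bus=[BusRdX,Flush]  L5: P0=I P1=M  mem[L5]=22
25. P1: load  L0  bus=[BusRd]  L0: P0=O P1=S  mem[L0]=90
26. P1: load  L1  bus=[-]  L1: P0=I P1=M  mem[L1]=0

bus = none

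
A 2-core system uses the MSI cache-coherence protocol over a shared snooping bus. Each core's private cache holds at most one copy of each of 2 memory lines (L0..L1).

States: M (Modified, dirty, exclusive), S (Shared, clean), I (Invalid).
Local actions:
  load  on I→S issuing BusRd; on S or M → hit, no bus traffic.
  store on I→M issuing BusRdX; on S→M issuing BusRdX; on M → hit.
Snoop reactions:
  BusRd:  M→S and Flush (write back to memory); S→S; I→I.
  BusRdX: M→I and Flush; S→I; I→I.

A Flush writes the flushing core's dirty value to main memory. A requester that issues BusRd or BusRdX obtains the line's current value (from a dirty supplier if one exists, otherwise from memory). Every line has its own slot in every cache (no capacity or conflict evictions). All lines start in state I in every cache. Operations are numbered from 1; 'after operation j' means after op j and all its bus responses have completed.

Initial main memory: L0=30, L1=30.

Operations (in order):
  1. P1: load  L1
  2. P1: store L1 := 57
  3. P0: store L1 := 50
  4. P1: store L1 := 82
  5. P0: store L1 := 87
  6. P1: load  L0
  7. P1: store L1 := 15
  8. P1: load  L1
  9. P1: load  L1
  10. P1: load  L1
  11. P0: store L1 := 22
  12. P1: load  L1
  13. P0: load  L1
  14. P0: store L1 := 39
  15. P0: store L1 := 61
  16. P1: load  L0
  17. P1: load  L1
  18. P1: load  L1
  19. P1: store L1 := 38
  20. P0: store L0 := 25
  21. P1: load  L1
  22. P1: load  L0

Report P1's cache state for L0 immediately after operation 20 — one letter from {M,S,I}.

state = I

[1] P1: load  L1 | P0:I, P1:S(30) | bus: BusRd
[2] P1: store L1 := 57 | P0:I, P1:M(57) | bus: BusRdX
[3] P0: store L1 := 50 | P0:M(50), P1:I | bus: BusRdX,Flush
[4] P1: store L1 := 82 | P0:I, P1:M(82) | bus: BusRdX,Flush
[5] P0: store L1 := 87 | P0:M(87), P1:I | bus: BusRdX,Flush
[6] P1: load  L0 | P0:I, P1:S(30) | bus: BusRd
[7] P1: store L1 := 15 | P0:I, P1:M(15) | bus: BusRdX,Flush
[8] P1: load  L1 | P0:I, P1:M(15) | bus: none
[9] P1: load  L1 | P0:I, P1:M(15) | bus: none
[10] P1: load  L1 | P0:I, P1:M(15) | bus: none
[11] P0: store L1 := 22 | P0:M(22), P1:I | bus: BusRdX,Flush
[12] P1: load  L1 | P0:S(22), P1:S(22) | bus: BusRd,Flush
[13] P0: load  L1 | P0:S(22), P1:S(22) | bus: none
[14] P0: store L1 := 39 | P0:M(39), P1:I | bus: BusRdX
[15] P0: store L1 := 61 | P0:M(61), P1:I | bus: none
[16] P1: load  L0 | P0:I, P1:S(30) | bus: none
[17] P1: load  L1 | P0:S(61), P1:S(61) | bus: BusRd,Flush
[18] P1: load  L1 | P0:S(61), P1:S(61) | bus: none
[19] P1: store L1 := 38 | P0:I, P1:M(38) | bus: BusRdX
[20] P0: store L0 := 25 | P0:M(25), P1:I | bus: BusRdX
[21] P1: load  L1 | P0:I, P1:M(38) | bus: none
[22] P1: load  L0 | P0:S(25), P1:S(25) | bus: BusRd,Flush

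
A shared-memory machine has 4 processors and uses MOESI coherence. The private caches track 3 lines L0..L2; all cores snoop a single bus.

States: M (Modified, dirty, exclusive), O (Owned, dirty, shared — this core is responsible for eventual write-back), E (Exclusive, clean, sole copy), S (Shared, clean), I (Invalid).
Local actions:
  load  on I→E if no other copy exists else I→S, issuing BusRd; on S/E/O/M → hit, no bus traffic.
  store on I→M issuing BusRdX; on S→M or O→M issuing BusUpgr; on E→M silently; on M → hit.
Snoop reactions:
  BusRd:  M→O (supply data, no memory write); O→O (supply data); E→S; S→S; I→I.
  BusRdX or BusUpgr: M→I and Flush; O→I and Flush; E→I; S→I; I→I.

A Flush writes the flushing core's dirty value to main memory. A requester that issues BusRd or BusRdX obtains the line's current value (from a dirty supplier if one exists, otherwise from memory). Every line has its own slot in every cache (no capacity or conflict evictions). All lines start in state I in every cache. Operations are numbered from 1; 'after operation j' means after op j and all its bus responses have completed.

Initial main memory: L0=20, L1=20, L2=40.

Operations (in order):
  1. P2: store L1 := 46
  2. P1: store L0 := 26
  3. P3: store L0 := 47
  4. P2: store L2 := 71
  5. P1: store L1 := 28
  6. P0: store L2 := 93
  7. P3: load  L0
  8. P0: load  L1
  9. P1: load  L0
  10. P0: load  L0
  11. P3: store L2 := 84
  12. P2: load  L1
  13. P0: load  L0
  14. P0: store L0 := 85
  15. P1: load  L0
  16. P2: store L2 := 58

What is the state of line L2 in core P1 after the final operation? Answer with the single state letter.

state = I

step 1: P2: store L1 := 46  ⟶  IIMI  (L1)  txn=BusRdX  M[L1]=20
step 2: P1: store L0 := 26  ⟶  IMII  (L0)  txn=BusRdX  M[L0]=20
step 3: P3: store L0 := 47  ⟶  IIIM  (L0)  txn=BusRdX+Flush  M[L0]=26
step 4: P2: store L2 := 71  ⟶  IIMI  (L2)  txn=BusRdX  M[L2]=40
step 5: P1: store L1 := 28  ⟶  IMII  (L1)  txn=BusRdX+Flush  M[L1]=46
step 6: P0: store L2 := 93  ⟶  MIII  (L2)  txn=BusRdX+Flush  M[L2]=71
step 7: P3: load  L0  ⟶  IIIM  (L0)  txn=∅  M[L0]=26
step 8: P0: load  L1  ⟶  SOII  (L1)  txn=BusRd  M[L1]=46
step 9: P1: load  L0  ⟶  ISIO  (L0)  txn=BusRd  M[L0]=26
step 10: P0: load  L0  ⟶  SSIO  (L0)  txn=BusRd  M[L0]=26
step 11: P3: store L2 := 84  ⟶  IIIM  (L2)  txn=BusRdX+Flush  M[L2]=93
step 12: P2: load  L1  ⟶  SOSI  (L1)  txn=BusRd  M[L1]=46
step 13: P0: load  L0  ⟶  SSIO  (L0)  txn=∅  M[L0]=26
step 14: P0: store L0 := 85  ⟶  MIII  (L0)  txn=BusUpgr+Flush  M[L0]=47
step 15: P1: load  L0  ⟶  OSII  (L0)  txn=BusRd  M[L0]=47
step 16: P2: store L2 := 58  ⟶  IIMI  (L2)  txn=BusRdX+Flush  M[L2]=84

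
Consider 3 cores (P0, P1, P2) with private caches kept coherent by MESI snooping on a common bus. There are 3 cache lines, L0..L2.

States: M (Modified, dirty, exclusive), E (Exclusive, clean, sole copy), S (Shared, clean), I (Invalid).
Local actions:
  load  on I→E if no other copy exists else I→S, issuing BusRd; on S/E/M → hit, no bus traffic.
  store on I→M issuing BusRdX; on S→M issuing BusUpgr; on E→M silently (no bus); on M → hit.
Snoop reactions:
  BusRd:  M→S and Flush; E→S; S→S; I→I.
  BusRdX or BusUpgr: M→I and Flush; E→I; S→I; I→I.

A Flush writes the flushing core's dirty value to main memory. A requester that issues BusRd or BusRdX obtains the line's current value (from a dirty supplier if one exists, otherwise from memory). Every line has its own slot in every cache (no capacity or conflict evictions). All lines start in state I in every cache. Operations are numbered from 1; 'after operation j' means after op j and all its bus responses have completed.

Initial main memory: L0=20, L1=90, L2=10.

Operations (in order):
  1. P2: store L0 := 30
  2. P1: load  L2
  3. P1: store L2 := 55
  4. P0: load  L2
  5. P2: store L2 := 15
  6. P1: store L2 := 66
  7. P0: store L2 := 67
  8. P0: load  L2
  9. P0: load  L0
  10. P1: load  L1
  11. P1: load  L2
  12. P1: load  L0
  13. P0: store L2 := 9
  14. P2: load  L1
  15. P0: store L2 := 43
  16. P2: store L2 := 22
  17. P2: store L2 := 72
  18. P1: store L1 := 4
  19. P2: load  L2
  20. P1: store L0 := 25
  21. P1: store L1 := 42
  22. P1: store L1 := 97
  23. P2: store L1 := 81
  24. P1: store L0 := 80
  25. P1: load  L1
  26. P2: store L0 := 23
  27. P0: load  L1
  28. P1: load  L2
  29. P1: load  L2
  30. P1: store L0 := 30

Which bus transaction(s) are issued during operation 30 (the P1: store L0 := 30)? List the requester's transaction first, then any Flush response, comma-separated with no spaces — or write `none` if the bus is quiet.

step 1: P2: store L0 := 30  ⟶  IIM  (L0)  txn=BusRdX  M[L0]=20
step 2: P1: load  L2  ⟶  IEI  (L2)  txn=BusRd  M[L2]=10
step 3: P1: store L2 := 55  ⟶  IMI  (L2)  txn=∅  M[L2]=10
step 4: P0: load  L2  ⟶  SSI  (L2)  txn=BusRd+Flush  M[L2]=55
step 5: P2: store L2 := 15  ⟶  IIM  (L2)  txn=BusRdX  M[L2]=55
step 6: P1: store L2 := 66  ⟶  IMI  (L2)  txn=BusRdX+Flush  M[L2]=15
step 7: P0: store L2 := 67  ⟶  MII  (L2)  txn=BusRdX+Flush  M[L2]=66
step 8: P0: load  L2  ⟶  MII  (L2)  txn=∅  M[L2]=66
step 9: P0: load  L0  ⟶  SIS  (L0)  txn=BusRd+Flush  M[L0]=30
step 10: P1: load  L1  ⟶  IEI  (L1)  txn=BusRd  M[L1]=90
step 11: P1: load  L2  ⟶  SSI  (L2)  txn=BusRd+Flush  M[L2]=67
step 12: P1: load  L0  ⟶  SSS  (L0)  txn=BusRd  M[L0]=30
step 13: P0: store L2 := 9  ⟶  MII  (L2)  txn=BusUpgr  M[L2]=67
step 14: P2: load  L1  ⟶  ISS  (L1)  txn=BusRd  M[L1]=90
step 15: P0: store L2 := 43  ⟶  MII  (L2)  txn=∅  M[L2]=67
step 16: P2: store L2 := 22  ⟶  IIM  (L2)  txn=BusRdX+Flush  M[L2]=43
step 17: P2: store L2 := 72  ⟶  IIM  (L2)  txn=∅  M[L2]=43
step 18: P1: store L1 := 4  ⟶  IMI  (L1)  txn=BusUpgr  M[L1]=90
step 19: P2: load  L2  ⟶  IIM  (L2)  txn=∅  M[L2]=43
step 20: P1: store L0 := 25  ⟶  IMI  (L0)  txn=BusUpgr  M[L0]=30
step 21: P1: store L1 := 42  ⟶  IMI  (L1)  txn=∅  M[L1]=90
step 22: P1: store L1 := 97  ⟶  IMI  (L1)  txn=∅  M[L1]=90
step 23: P2: store L1 := 81  ⟶  IIM  (L1)  txn=BusRdX+Flush  M[L1]=97
step 24: P1: store L0 := 80  ⟶  IMI  (L0)  txn=∅  M[L0]=30
step 25: P1: load  L1  ⟶  ISS  (L1)  txn=BusRd+Flush  M[L1]=81
step 26: P2: store L0 := 23  ⟶  IIM  (L0)  txn=BusRdX+Flush  M[L0]=80
step 27: P0: load  L1  ⟶  SSS  (L1)  txn=BusRd  M[L1]=81
step 28: P1: load  L2  ⟶  ISS  (L2)  txn=BusRd+Flush  M[L2]=72
step 29: P1: load  L2  ⟶  ISS  (L2)  txn=∅  M[L2]=72
step 30: P1: store L0 := 30  ⟶  IMI  (L0)  txn=BusRdX+Flush  M[L0]=23

bus = BusRdX,Flush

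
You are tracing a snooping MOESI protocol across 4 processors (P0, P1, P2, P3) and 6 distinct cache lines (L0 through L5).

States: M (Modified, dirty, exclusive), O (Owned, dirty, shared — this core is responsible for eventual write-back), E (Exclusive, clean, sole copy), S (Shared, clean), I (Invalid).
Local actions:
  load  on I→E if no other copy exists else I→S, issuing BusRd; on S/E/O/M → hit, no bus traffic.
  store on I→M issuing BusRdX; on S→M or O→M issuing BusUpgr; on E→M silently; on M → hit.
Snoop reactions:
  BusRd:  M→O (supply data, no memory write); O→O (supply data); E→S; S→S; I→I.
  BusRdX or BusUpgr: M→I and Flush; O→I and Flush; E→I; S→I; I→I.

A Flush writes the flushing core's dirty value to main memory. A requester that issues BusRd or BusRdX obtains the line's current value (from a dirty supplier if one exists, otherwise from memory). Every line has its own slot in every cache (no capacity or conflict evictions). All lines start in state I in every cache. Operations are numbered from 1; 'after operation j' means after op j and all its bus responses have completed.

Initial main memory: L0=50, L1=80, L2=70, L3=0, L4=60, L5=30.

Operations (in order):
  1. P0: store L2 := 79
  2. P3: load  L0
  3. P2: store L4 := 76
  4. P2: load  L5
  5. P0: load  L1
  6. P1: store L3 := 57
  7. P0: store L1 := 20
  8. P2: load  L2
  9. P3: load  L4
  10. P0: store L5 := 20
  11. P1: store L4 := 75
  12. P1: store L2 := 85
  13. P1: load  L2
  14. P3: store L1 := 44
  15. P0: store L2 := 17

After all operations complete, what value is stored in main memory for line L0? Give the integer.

memory[L0] = 50

  op1 P0: store L2 := 79 → M/I/I/I on L2; bus BusRdX; mem=70
  op2 P3: load  L0 → I/I/I/E on L0; bus BusRd; mem=50
  op3 P2: store L4 := 76 → I/I/M/I on L4; bus BusRdX; mem=60
  op4 P2: load  L5 → I/I/E/I on L5; bus BusRd; mem=30
  op5 P0: load  L1 → E/I/I/I on L1; bus BusRd; mem=80
  op6 P1: store L3 := 57 → I/M/I/I on L3; bus BusRdX; mem=0
  op7 P0: store L1 := 20 → M/I/I/I on L1; bus (none); mem=80
  op8 P2: load  L2 → O/I/S/I on L2; bus BusRd; mem=70
  op9 P3: load  L4 → I/I/O/S on L4; bus BusRd; mem=60
  op10 P0: store L5 := 20 → M/I/I/I on L5; bus BusRdX; mem=30
  op11 P1: store L4 := 75 → I/M/I/I on L4; bus BusRdX Flush; mem=76
  op12 P1: store L2 := 85 → I/M/I/I on L2; bus BusRdX Flush; mem=79
  op13 P1: load  L2 → I/M/I/I on L2; bus (none); mem=79
  op14 P3: store L1 := 44 → I/I/I/M on L1; bus BusRdX Flush; mem=20
  op15 P0: store L2 := 17 → M/I/I/I on L2; bus BusRdX Flush; mem=85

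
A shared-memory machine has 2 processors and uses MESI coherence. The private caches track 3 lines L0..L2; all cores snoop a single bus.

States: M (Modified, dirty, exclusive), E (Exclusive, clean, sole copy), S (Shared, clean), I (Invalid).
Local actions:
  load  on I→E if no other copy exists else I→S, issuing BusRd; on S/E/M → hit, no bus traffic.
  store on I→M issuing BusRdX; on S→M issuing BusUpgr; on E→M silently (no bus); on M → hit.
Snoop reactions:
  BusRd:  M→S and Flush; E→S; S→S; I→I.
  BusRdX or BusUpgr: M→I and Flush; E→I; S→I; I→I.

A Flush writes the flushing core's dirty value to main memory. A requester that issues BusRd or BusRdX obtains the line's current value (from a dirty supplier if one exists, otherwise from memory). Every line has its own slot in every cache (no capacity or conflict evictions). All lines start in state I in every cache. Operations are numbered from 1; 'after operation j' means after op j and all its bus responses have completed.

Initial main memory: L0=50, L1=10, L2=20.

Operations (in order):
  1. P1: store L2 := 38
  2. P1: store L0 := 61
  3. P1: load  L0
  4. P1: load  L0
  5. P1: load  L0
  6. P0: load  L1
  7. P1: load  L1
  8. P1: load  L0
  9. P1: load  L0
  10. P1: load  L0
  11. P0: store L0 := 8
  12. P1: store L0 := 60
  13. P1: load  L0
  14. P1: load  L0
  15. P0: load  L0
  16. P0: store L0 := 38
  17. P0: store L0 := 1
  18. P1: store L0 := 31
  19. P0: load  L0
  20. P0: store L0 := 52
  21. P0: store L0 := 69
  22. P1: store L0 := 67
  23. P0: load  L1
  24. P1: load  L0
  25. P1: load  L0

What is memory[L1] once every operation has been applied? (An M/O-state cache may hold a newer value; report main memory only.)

memory[L1] = 10

step 1: P1: store L2 := 38  ⟶  IM  (L2)  txn=BusRdX  M[L2]=20
step 2: P1: store L0 := 61  ⟶  IM  (L0)  txn=BusRdX  M[L0]=50
step 3: P1: load  L0  ⟶  IM  (L0)  txn=∅  M[L0]=50
step 4: P1: load  L0  ⟶  IM  (L0)  txn=∅  M[L0]=50
step 5: P1: load  L0  ⟶  IM  (L0)  txn=∅  M[L0]=50
step 6: P0: load  L1  ⟶  EI  (L1)  txn=BusRd  M[L1]=10
step 7: P1: load  L1  ⟶  SS  (L1)  txn=BusRd  M[L1]=10
step 8: P1: load  L0  ⟶  IM  (L0)  txn=∅  M[L0]=50
step 9: P1: load  L0  ⟶  IM  (L0)  txn=∅  M[L0]=50
step 10: P1: load  L0  ⟶  IM  (L0)  txn=∅  M[L0]=50
step 11: P0: store L0 := 8  ⟶  MI  (L0)  txn=BusRdX+Flush  M[L0]=61
step 12: P1: store L0 := 60  ⟶  IM  (L0)  txn=BusRdX+Flush  M[L0]=8
step 13: P1: load  L0  ⟶  IM  (L0)  txn=∅  M[L0]=8
step 14: P1: load  L0  ⟶  IM  (L0)  txn=∅  M[L0]=8
step 15: P0: load  L0  ⟶  SS  (L0)  txn=BusRd+Flush  M[L0]=60
step 16: P0: store L0 := 38  ⟶  MI  (L0)  txn=BusUpgr  M[L0]=60
step 17: P0: store L0 := 1  ⟶  MI  (L0)  txn=∅  M[L0]=60
step 18: P1: store L0 := 31  ⟶  IM  (L0)  txn=BusRdX+Flush  M[L0]=1
step 19: P0: load  L0  ⟶  SS  (L0)  txn=BusRd+Flush  M[L0]=31
step 20: P0: store L0 := 52  ⟶  MI  (L0)  txn=BusUpgr  M[L0]=31
step 21: P0: store L0 := 69  ⟶  MI  (L0)  txn=∅  M[L0]=31
step 22: P1: store L0 := 67  ⟶  IM  (L0)  txn=BusRdX+Flush  M[L0]=69
step 23: P0: load  L1  ⟶  SS  (L1)  txn=∅  M[L1]=10
step 24: P1: load  L0  ⟶  IM  (L0)  txn=∅  M[L0]=69
step 25: P1: load  L0  ⟶  IM  (L0)  txn=∅  M[L0]=69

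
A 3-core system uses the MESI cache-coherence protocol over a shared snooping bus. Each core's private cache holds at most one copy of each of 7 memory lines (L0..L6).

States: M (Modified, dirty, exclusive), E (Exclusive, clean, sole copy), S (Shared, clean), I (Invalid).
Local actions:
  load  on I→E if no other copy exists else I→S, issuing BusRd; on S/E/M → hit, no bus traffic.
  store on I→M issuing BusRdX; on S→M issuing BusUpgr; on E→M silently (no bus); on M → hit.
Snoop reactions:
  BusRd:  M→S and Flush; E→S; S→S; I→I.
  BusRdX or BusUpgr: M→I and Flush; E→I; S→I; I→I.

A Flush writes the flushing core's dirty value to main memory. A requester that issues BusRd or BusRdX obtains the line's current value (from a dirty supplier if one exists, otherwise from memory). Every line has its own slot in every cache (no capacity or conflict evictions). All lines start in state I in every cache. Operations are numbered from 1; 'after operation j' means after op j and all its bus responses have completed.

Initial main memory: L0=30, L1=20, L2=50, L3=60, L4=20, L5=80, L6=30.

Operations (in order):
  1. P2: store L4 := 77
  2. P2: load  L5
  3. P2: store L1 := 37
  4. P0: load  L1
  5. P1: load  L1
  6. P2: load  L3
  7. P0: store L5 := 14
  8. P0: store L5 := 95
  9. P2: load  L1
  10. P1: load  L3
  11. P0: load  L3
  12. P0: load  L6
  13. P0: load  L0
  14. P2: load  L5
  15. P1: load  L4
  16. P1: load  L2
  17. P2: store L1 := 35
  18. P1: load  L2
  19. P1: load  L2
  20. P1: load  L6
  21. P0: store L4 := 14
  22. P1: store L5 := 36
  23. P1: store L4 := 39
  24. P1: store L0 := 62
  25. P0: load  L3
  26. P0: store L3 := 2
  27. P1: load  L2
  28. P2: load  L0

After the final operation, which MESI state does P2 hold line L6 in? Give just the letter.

state = I

  op1 P2: store L4 := 77 → I/I/M on L4; bus BusRdX; mem=20
  op2 P2: load  L5 → I/I/E on L5; bus BusRd; mem=80
  op3 P2: store L1 := 37 → I/I/M on L1; bus BusRdX; mem=20
  op4 P0: load  L1 → S/I/S on L1; bus BusRd Flush; mem=37
  op5 P1: load  L1 → S/S/S on L1; bus BusRd; mem=37
  op6 P2: load  L3 → I/I/E on L3; bus BusRd; mem=60
  op7 P0: store L5 := 14 → M/I/I on L5; bus BusRdX; mem=80
  op8 P0: store L5 := 95 → M/I/I on L5; bus (none); mem=80
  op9 P2: load  L1 → S/S/S on L1; bus (none); mem=37
  op10 P1: load  L3 → I/S/S on L3; bus BusRd; mem=60
  op11 P0: load  L3 → S/S/S on L3; bus BusRd; mem=60
  op12 P0: load  L6 → E/I/I on L6; bus BusRd; mem=30
  op13 P0: load  L0 → E/I/I on L0; bus BusRd; mem=30
  op14 P2: load  L5 → S/I/S on L5; bus BusRd Flush; mem=95
  op15 P1: load  L4 → I/S/S on L4; bus BusRd Flush; mem=77
  op16 P1: load  L2 → I/E/I on L2; bus BusRd; mem=50
  op17 P2: store L1 := 35 → I/I/M on L1; bus BusUpgr; mem=37
  op18 P1: load  L2 → I/E/I on L2; bus (none); mem=50
  op19 P1: load  L2 → I/E/I on L2; bus (none); mem=50
  op20 P1: load  L6 → S/S/I on L6; bus BusRd; mem=30
  op21 P0: store L4 := 14 → M/I/I on L4; bus BusRdX; mem=77
  op22 P1: store L5 := 36 → I/M/I on L5; bus BusRdX; mem=95
  op23 P1: store L4 := 39 → I/M/I on L4; bus BusRdX Flush; mem=14
  op24 P1: store L0 := 62 → I/M/I on L0; bus BusRdX; mem=30
  op25 P0: load  L3 → S/S/S on L3; bus (none); mem=60
  op26 P0: store L3 := 2 → M/I/I on L3; bus BusUpgr; mem=60
  op27 P1: load  L2 → I/E/I on L2; bus (none); mem=50
  op28 P2: load  L0 → I/S/S on L0; bus BusRd Flush; mem=62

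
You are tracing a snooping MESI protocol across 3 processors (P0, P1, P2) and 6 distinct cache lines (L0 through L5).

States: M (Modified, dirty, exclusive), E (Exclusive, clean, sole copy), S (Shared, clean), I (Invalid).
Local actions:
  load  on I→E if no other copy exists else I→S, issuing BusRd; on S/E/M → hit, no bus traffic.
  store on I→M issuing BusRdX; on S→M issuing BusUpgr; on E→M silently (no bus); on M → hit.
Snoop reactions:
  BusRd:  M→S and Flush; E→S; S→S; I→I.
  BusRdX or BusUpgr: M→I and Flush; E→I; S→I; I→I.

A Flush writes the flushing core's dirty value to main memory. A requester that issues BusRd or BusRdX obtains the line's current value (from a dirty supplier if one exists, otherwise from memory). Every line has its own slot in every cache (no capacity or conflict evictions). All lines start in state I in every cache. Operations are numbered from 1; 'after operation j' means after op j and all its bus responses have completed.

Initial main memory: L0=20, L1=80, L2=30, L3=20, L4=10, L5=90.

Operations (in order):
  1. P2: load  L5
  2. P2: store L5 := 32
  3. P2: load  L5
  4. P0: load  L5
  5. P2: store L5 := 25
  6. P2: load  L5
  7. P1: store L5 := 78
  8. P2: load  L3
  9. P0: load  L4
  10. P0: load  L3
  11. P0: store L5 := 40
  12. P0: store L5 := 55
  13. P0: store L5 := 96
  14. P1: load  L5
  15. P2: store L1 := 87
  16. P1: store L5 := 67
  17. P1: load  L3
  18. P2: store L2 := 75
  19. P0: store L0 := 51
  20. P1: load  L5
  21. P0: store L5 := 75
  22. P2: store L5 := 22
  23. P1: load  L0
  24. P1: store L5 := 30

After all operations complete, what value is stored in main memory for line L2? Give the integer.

memory[L2] = 30

1. P2: load  L5  bus=[BusRd]  L5: P0=I P1=I P2=E  mem[L5]=90
2. P2: store L5 := 32  bus=[-]  L5: P0=I P1=I P2=M  mem[L5]=90
3. P2: load  L5  bus=[-]  L5: P0=I P1=I P2=M  mem[L5]=90
4. P0: load  L5  bus=[BusRd,Flush]  L5: P0=S P1=I P2=S  mem[L5]=32
5. P2: store L5 := 25  bus=[BusUpgr]  L5: P0=I P1=I P2=M  mem[L5]=32
6. P2: load  L5  bus=[-]  L5: P0=I P1=I P2=M  mem[L5]=32
7. P1: store L5 := 78  bus=[BusRdX,Flush]  L5: P0=I P1=M P2=I  mem[L5]=25
8. P2: load  L3  bus=[BusRd]  L3: P0=I P1=I P2=E  mem[L3]=20
9. P0: load  L4  bus=[BusRd]  L4: P0=E P1=I P2=I  mem[L4]=10
10. P0: load  L3  bus=[BusRd]  L3: P0=S P1=I P2=S  mem[L3]=20
11. P0: store L5 := 40  bus=[BusRdX,Flush]  L5: P0=M P1=I P2=I  mem[L5]=78
12. P0: store L5 := 55  bus=[-]  L5: P0=M P1=I P2=I  mem[L5]=78
13. P0: store L5 := 96  bus=[-]  L5: P0=M P1=I P2=I  mem[L5]=78
14. P1: load  L5  bus=[BusRd,Flush]  L5: P0=S P1=S P2=I  mem[L5]=96
15. P2: store L1 := 87  bus=[BusRdX]  L1: P0=I P1=I P2=M  mem[L1]=80
16. P1: store L5 := 67  bus=[BusUpgr]  L5: P0=I P1=M P2=I  mem[L5]=96
17. P1: load  L3  bus=[BusRd]  L3: P0=S P1=S P2=S  mem[L3]=20
18. P2: store L2 := 75  bus=[BusRdX]  L2: P0=I P1=I P2=M  mem[L2]=30
19. P0: store L0 := 51  bus=[BusRdX]  L0: P0=M P1=I P2=I  mem[L0]=20
20. P1: load  L5  bus=[-]  L5: P0=I P1=M P2=I  mem[L5]=96
21. P0: store L5 := 75  bus=[BusRdX,Flush]  L5: P0=M P1=I P2=I  mem[L5]=67
22. P2: store L5 := 22  bus=[BusRdX,Flush]  L5: P0=I P1=I P2=M  mem[L5]=75
23. P1: load  L0  bus=[BusRd,Flush]  L0: P0=S P1=S P2=I  mem[L0]=51
24. P1: store L5 := 30  bus=[BusRdX,Flush]  L5: P0=I P1=M P2=I  mem[L5]=22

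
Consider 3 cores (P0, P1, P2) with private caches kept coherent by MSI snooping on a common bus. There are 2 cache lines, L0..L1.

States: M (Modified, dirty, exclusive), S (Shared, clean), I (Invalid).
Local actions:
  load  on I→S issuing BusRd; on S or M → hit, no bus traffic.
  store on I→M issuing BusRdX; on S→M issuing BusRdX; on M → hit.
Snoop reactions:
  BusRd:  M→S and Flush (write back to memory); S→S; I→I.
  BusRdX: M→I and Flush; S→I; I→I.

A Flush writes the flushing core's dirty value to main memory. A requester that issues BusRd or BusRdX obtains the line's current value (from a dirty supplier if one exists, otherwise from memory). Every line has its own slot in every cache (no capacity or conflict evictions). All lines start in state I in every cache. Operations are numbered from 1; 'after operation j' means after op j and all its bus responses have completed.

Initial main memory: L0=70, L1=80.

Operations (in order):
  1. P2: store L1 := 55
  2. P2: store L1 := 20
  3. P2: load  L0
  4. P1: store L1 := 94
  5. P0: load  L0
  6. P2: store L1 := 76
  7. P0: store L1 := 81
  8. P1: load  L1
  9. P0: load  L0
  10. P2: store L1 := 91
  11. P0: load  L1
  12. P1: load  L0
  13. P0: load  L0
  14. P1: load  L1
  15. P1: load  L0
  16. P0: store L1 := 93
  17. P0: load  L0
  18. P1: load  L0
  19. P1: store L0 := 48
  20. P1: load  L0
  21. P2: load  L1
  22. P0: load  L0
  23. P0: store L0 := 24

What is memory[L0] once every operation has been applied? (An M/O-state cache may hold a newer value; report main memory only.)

  op1 P2: store L1 := 55 → I/I/M on L1; bus BusRdX; mem=80
  op2 P2: store L1 := 20 → I/I/M on L1; bus (none); mem=80
  op3 P2: load  L0 → I/I/S on L0; bus BusRd; mem=70
  op4 P1: store L1 := 94 → I/M/I on L1; bus BusRdX Flush; mem=20
  op5 P0: load  L0 → S/I/S on L0; bus BusRd; mem=70
  op6 P2: store L1 := 76 → I/I/M on L1; bus BusRdX Flush; mem=94
  op7 P0: store L1 := 81 → M/I/I on L1; bus BusRdX Flush; mem=76
  op8 P1: load  L1 → S/S/I on L1; bus BusRd Flush; mem=81
  op9 P0: load  L0 → S/I/S on L0; bus (none); mem=70
  op10 P2: store L1 := 91 → I/I/M on L1; bus BusRdX; mem=81
  op11 P0: load  L1 → S/I/S on L1; bus BusRd Flush; mem=91
  op12 P1: load  L0 → S/S/S on L0; bus BusRd; mem=70
  op13 P0: load  L0 → S/S/S on L0; bus (none); mem=70
  op14 P1: load  L1 → S/S/S on L1; bus BusRd; mem=91
  op15 P1: load  L0 → S/S/S on L0; bus (none); mem=70
  op16 P0: store L1 := 93 → M/I/I on L1; bus BusRdX; mem=91
  op17 P0: load  L0 → S/S/S on L0; bus (none); mem=70
  op18 P1: load  L0 → S/S/S on L0; bus (none); mem=70
  op19 P1: store L0 := 48 → I/M/I on L0; bus BusRdX; mem=70
  op20 P1: load  L0 → I/M/I on L0; bus (none); mem=70
  op21 P2: load  L1 → S/I/S on L1; bus BusRd Flush; mem=93
  op22 P0: load  L0 → S/S/I on L0; bus BusRd Flush; mem=48
  op23 P0: store L0 := 24 → M/I/I on L0; bus BusRdX; mem=48

memory[L0] = 48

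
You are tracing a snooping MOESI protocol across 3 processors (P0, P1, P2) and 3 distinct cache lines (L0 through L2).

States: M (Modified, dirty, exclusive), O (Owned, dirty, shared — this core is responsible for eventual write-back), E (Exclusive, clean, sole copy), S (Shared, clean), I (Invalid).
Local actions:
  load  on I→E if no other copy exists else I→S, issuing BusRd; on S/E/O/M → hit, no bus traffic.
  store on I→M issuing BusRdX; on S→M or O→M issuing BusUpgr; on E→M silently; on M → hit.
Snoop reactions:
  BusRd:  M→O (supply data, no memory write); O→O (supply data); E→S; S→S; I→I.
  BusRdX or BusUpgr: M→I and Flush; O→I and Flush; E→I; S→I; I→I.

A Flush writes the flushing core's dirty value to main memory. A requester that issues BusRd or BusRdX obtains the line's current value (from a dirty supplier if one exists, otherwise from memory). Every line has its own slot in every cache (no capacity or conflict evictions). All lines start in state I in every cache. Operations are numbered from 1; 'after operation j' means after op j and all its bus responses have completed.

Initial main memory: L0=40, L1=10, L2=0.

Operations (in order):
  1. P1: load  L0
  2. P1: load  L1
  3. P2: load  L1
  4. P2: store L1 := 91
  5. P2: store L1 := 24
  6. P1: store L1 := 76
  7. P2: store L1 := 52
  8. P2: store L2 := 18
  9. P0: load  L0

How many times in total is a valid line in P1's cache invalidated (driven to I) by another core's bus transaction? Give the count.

invalidations = 2

  op1 P1: load  L0 → I/E/I on L0; bus BusRd; mem=40
  op2 P1: load  L1 → I/E/I on L1; bus BusRd; mem=10
  op3 P2: load  L1 → I/S/S on L1; bus BusRd; mem=10
  op4 P2: store L1 := 91 → I/I/M on L1; bus BusUpgr; mem=10
  op5 P2: store L1 := 24 → I/I/M on L1; bus (none); mem=10
  op6 P1: store L1 := 76 → I/M/I on L1; bus BusRdX Flush; mem=24
  op7 P2: store L1 := 52 → I/I/M on L1; bus BusRdX Flush; mem=76
  op8 P2: store L2 := 18 → I/I/M on L2; bus BusRdX; mem=0
  op9 P0: load  L0 → S/S/I on L0; bus BusRd; mem=40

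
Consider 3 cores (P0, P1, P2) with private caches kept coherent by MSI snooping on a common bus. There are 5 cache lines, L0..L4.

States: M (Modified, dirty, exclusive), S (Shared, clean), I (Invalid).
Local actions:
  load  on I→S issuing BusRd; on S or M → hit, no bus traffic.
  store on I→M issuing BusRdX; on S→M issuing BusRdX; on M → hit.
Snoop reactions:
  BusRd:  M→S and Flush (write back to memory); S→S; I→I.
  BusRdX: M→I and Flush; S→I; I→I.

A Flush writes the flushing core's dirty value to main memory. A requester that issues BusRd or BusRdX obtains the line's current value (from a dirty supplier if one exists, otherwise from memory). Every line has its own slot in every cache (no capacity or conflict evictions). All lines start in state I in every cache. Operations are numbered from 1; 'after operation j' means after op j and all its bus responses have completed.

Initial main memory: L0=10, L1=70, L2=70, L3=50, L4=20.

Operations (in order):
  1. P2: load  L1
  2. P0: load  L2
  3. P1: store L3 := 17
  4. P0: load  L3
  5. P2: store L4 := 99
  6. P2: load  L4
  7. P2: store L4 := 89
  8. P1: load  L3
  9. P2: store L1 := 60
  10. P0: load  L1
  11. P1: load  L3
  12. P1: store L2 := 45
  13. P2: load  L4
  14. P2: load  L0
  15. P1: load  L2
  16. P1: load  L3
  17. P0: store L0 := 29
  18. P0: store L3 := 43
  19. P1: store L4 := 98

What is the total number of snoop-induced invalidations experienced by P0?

invalidations = 1

[1] P2: load  L1 | P0:I, P1:I, P2:S(70) | bus: BusRd
[2] P0: load  L2 | P0:S(70), P1:I, P2:I | bus: BusRd
[3] P1: store L3 := 17 | P0:I, P1:M(17), P2:I | bus: BusRdX
[4] P0: load  L3 | P0:S(17), P1:S(17), P2:I | bus: BusRd,Flush
[5] P2: store L4 := 99 | P0:I, P1:I, P2:M(99) | bus: BusRdX
[6] P2: load  L4 | P0:I, P1:I, P2:M(99) | bus: none
[7] P2: store L4 := 89 | P0:I, P1:I, P2:M(89) | bus: none
[8] P1: load  L3 | P0:S(17), P1:S(17), P2:I | bus: none
[9] P2: store L1 := 60 | P0:I, P1:I, P2:M(60) | bus: BusRdX
[10] P0: load  L1 | P0:S(60), P1:I, P2:S(60) | bus: BusRd,Flush
[11] P1: load  L3 | P0:S(17), P1:S(17), P2:I | bus: none
[12] P1: store L2 := 45 | P0:I, P1:M(45), P2:I | bus: BusRdX
[13] P2: load  L4 | P0:I, P1:I, P2:M(89) | bus: none
[14] P2: load  L0 | P0:I, P1:I, P2:S(10) | bus: BusRd
[15] P1: load  L2 | P0:I, P1:M(45), P2:I | bus: none
[16] P1: load  L3 | P0:S(17), P1:S(17), P2:I | bus: none
[17] P0: store L0 := 29 | P0:M(29), P1:I, P2:I | bus: BusRdX
[18] P0: store L3 := 43 | P0:M(43), P1:I, P2:I | bus: BusRdX
[19] P1: store L4 := 98 | P0:I, P1:M(98), P2:I | bus: BusRdX,Flush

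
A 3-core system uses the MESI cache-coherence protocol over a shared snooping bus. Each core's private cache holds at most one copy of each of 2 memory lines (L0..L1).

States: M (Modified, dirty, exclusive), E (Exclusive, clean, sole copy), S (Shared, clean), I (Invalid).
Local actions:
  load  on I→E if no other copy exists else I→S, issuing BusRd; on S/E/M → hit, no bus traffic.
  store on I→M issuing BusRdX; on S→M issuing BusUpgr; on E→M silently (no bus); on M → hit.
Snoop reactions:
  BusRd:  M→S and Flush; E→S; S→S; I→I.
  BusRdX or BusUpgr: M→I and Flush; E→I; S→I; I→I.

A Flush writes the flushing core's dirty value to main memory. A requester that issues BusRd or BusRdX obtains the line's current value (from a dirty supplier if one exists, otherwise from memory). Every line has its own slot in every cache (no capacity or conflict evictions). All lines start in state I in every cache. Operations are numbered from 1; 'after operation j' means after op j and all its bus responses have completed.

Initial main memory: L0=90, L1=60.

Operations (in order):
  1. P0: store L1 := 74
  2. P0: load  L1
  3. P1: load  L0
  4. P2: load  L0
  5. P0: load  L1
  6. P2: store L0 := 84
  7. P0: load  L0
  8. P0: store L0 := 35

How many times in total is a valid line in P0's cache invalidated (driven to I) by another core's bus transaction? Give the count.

1. P0: store L1 := 74  bus=[BusRdX]  L1: P0=M P1=I P2=I  mem[L1]=60
2. P0: load  L1  bus=[-]  L1: P0=M P1=I P2=I  mem[L1]=60
3. P1: load  L0  bus=[BusRd]  L0: P0=I P1=E P2=I  mem[L0]=90
4. P2: load  L0  bus=[BusRd]  L0: P0=I P1=S P2=S  mem[L0]=90
5. P0: load  L1  bus=[-]  L1: P0=M P1=I P2=I  mem[L1]=60
6. P2: store L0 := 84  bus=[BusUpgr]  L0: P0=I P1=I P2=M  mem[L0]=90
7. P0: load  L0  bus=[BusRd,Flush]  L0: P0=S P1=I P2=S  mem[L0]=84
8. P0: store L0 := 35  bus=[BusUpgr]  L0: P0=M P1=I P2=I  mem[L0]=84

invalidations = 0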